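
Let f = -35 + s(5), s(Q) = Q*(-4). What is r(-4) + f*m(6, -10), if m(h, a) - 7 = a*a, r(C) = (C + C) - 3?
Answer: -5896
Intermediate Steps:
s(Q) = -4*Q
f = -55 (f = -35 - 4*5 = -35 - 20 = -55)
r(C) = -3 + 2*C (r(C) = 2*C - 3 = -3 + 2*C)
m(h, a) = 7 + a² (m(h, a) = 7 + a*a = 7 + a²)
r(-4) + f*m(6, -10) = (-3 + 2*(-4)) - 55*(7 + (-10)²) = (-3 - 8) - 55*(7 + 100) = -11 - 55*107 = -11 - 5885 = -5896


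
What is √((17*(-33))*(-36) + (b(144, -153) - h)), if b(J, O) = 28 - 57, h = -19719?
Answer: 7*√814 ≈ 199.71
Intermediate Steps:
b(J, O) = -29
√((17*(-33))*(-36) + (b(144, -153) - h)) = √((17*(-33))*(-36) + (-29 - 1*(-19719))) = √(-561*(-36) + (-29 + 19719)) = √(20196 + 19690) = √39886 = 7*√814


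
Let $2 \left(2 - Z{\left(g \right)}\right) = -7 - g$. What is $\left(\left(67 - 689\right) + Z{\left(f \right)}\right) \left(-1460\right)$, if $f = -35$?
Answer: $925640$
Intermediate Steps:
$Z{\left(g \right)} = \frac{11}{2} + \frac{g}{2}$ ($Z{\left(g \right)} = 2 - \frac{-7 - g}{2} = 2 + \left(\frac{7}{2} + \frac{g}{2}\right) = \frac{11}{2} + \frac{g}{2}$)
$\left(\left(67 - 689\right) + Z{\left(f \right)}\right) \left(-1460\right) = \left(\left(67 - 689\right) + \left(\frac{11}{2} + \frac{1}{2} \left(-35\right)\right)\right) \left(-1460\right) = \left(-622 + \left(\frac{11}{2} - \frac{35}{2}\right)\right) \left(-1460\right) = \left(-622 - 12\right) \left(-1460\right) = \left(-634\right) \left(-1460\right) = 925640$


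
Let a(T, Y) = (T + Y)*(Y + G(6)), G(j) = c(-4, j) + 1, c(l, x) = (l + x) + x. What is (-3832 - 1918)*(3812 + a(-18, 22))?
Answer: -22632000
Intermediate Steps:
c(l, x) = l + 2*x
G(j) = -3 + 2*j (G(j) = (-4 + 2*j) + 1 = -3 + 2*j)
a(T, Y) = (9 + Y)*(T + Y) (a(T, Y) = (T + Y)*(Y + (-3 + 2*6)) = (T + Y)*(Y + (-3 + 12)) = (T + Y)*(Y + 9) = (T + Y)*(9 + Y) = (9 + Y)*(T + Y))
(-3832 - 1918)*(3812 + a(-18, 22)) = (-3832 - 1918)*(3812 + (22² + 9*(-18) + 9*22 - 18*22)) = -5750*(3812 + (484 - 162 + 198 - 396)) = -5750*(3812 + 124) = -5750*3936 = -22632000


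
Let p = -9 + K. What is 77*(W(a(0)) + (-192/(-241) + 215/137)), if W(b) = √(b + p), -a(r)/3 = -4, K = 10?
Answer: 6015163/33017 + 77*√13 ≈ 459.81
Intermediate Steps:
a(r) = 12 (a(r) = -3*(-4) = 12)
p = 1 (p = -9 + 10 = 1)
W(b) = √(1 + b) (W(b) = √(b + 1) = √(1 + b))
77*(W(a(0)) + (-192/(-241) + 215/137)) = 77*(√(1 + 12) + (-192/(-241) + 215/137)) = 77*(√13 + (-192*(-1/241) + 215*(1/137))) = 77*(√13 + (192/241 + 215/137)) = 77*(√13 + 78119/33017) = 77*(78119/33017 + √13) = 6015163/33017 + 77*√13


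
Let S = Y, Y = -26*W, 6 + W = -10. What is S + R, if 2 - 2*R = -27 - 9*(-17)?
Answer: 354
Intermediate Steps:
W = -16 (W = -6 - 10 = -16)
R = -62 (R = 1 - (-27 - 9*(-17))/2 = 1 - (-27 + 153)/2 = 1 - ½*126 = 1 - 63 = -62)
Y = 416 (Y = -26*(-16) = 416)
S = 416
S + R = 416 - 62 = 354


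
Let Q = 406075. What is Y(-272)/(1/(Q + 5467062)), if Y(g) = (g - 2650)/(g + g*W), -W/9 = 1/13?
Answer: 111548491041/544 ≈ 2.0505e+8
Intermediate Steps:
W = -9/13 ≈ -0.69231
Y(g) = 13*(-2650 + g)/(4*g) (Y(g) = (g - 2650)/(g + g*(-9/13)) = (-2650 + g)/(g - 9*g/13) = (-2650 + g)/((4*g/13)) = (-2650 + g)*(13/(4*g)) = 13*(-2650 + g)/(4*g))
Y(-272)/(1/(Q + 5467062)) = ((13/4)*(-2650 - 272)/(-272))/(1/(406075 + 5467062)) = ((13/4)*(-1/272)*(-2922))/(1/5873137) = 18993/(544*(1/5873137)) = (18993/544)*5873137 = 111548491041/544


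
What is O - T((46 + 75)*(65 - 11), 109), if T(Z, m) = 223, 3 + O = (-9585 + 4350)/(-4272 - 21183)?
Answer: -383173/1697 ≈ -225.79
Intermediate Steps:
O = -4742/1697 (O = -3 + (-9585 + 4350)/(-4272 - 21183) = -3 - 5235/(-25455) = -3 - 5235*(-1/25455) = -3 + 349/1697 = -4742/1697 ≈ -2.7943)
O - T((46 + 75)*(65 - 11), 109) = -4742/1697 - 1*223 = -4742/1697 - 223 = -383173/1697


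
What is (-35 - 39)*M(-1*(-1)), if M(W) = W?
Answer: -74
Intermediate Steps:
(-35 - 39)*M(-1*(-1)) = (-35 - 39)*(-1*(-1)) = -74*1 = -74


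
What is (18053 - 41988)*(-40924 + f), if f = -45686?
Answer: 2073010350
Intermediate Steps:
(18053 - 41988)*(-40924 + f) = (18053 - 41988)*(-40924 - 45686) = -23935*(-86610) = 2073010350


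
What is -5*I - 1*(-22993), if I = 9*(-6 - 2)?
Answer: 23353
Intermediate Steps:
I = -72 (I = 9*(-8) = -72)
-5*I - 1*(-22993) = -5*(-72) - 1*(-22993) = 360 + 22993 = 23353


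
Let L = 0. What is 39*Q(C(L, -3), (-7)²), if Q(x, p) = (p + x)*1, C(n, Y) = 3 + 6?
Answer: 2262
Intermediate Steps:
C(n, Y) = 9
Q(x, p) = p + x
39*Q(C(L, -3), (-7)²) = 39*((-7)² + 9) = 39*(49 + 9) = 39*58 = 2262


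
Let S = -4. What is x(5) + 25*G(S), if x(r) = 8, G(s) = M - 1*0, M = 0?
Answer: 8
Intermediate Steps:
G(s) = 0 (G(s) = 0 - 1*0 = 0 + 0 = 0)
x(5) + 25*G(S) = 8 + 25*0 = 8 + 0 = 8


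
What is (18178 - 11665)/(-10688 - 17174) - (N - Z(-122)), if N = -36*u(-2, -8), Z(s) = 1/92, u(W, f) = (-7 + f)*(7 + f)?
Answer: 691806413/1281652 ≈ 539.78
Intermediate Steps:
Z(s) = 1/92
N = -540 (N = -36*(-49 + (-8)²) = -36*(-49 + 64) = -36*15 = -540)
(18178 - 11665)/(-10688 - 17174) - (N - Z(-122)) = (18178 - 11665)/(-10688 - 17174) - (-540 - 1*1/92) = 6513/(-27862) - (-540 - 1/92) = 6513*(-1/27862) - 1*(-49681/92) = -6513/27862 + 49681/92 = 691806413/1281652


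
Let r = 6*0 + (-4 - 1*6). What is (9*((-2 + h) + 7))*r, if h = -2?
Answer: -270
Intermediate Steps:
r = -10 (r = 0 + (-4 - 6) = 0 - 10 = -10)
(9*((-2 + h) + 7))*r = (9*((-2 - 2) + 7))*(-10) = (9*(-4 + 7))*(-10) = (9*3)*(-10) = 27*(-10) = -270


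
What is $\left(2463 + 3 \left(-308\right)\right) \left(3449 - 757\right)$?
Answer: $4142988$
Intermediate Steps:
$\left(2463 + 3 \left(-308\right)\right) \left(3449 - 757\right) = \left(2463 - 924\right) 2692 = 1539 \cdot 2692 = 4142988$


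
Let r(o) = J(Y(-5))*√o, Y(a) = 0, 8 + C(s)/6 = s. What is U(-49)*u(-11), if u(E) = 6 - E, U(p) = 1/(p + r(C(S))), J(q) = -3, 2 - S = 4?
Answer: -49/173 + 6*I*√15/173 ≈ -0.28324 + 0.13432*I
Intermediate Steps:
S = -2 (S = 2 - 1*4 = 2 - 4 = -2)
C(s) = -48 + 6*s
r(o) = -3*√o
U(p) = 1/(p - 6*I*√15) (U(p) = 1/(p - 3*√(-48 + 6*(-2))) = 1/(p - 3*√(-48 - 12)) = 1/(p - 6*I*√15))
U(-49)*u(-11) = (6 - 1*(-11))/(-49 - 6*I*√15) = (6 + 11)/(-49 - 6*I*√15) = 17/(-49 - 6*I*√15)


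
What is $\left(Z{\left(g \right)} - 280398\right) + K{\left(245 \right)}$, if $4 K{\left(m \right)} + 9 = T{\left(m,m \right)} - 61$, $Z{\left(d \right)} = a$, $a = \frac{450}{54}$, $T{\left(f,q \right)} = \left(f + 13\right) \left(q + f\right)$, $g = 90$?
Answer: $- \frac{1492813}{6} \approx -2.488 \cdot 10^{5}$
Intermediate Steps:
$T{\left(f,q \right)} = \left(13 + f\right) \left(f + q\right)$
$a = \frac{25}{3}$ ($a = 450 \cdot \frac{1}{54} = \frac{25}{3} \approx 8.3333$)
$Z{\left(d \right)} = \frac{25}{3}$
$K{\left(m \right)} = - \frac{35}{2} + \frac{m^{2}}{2} + \frac{13 m}{2}$ ($K{\left(m \right)} = - \frac{9}{4} + \frac{\left(m^{2} + 13 m + 13 m + m m\right) - 61}{4} = - \frac{9}{4} + \frac{\left(m^{2} + 13 m + 13 m + m^{2}\right) - 61}{4} = - \frac{9}{4} + \frac{\left(2 m^{2} + 26 m\right) - 61}{4} = - \frac{9}{4} + \frac{-61 + 2 m^{2} + 26 m}{4} = - \frac{9}{4} + \left(- \frac{61}{4} + \frac{m^{2}}{2} + \frac{13 m}{2}\right) = - \frac{35}{2} + \frac{m^{2}}{2} + \frac{13 m}{2}$)
$\left(Z{\left(g \right)} - 280398\right) + K{\left(245 \right)} = \left(\frac{25}{3} - 280398\right) + \left(- \frac{35}{2} + \frac{245^{2}}{2} + \frac{13}{2} \cdot 245\right) = - \frac{841169}{3} + \left(- \frac{35}{2} + \frac{1}{2} \cdot 60025 + \frac{3185}{2}\right) = - \frac{841169}{3} + \left(- \frac{35}{2} + \frac{60025}{2} + \frac{3185}{2}\right) = - \frac{841169}{3} + \frac{63175}{2} = - \frac{1492813}{6}$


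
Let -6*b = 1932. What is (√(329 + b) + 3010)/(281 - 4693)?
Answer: -1505/2206 - √7/4412 ≈ -0.68283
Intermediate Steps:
b = -322 (b = -⅙*1932 = -322)
(√(329 + b) + 3010)/(281 - 4693) = (√(329 - 322) + 3010)/(281 - 4693) = (√7 + 3010)/(-4412) = (3010 + √7)*(-1/4412) = -1505/2206 - √7/4412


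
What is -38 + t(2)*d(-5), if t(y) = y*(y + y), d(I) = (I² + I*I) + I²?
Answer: 562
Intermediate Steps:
d(I) = 3*I² (d(I) = (I² + I²) + I² = 2*I² + I² = 3*I²)
t(y) = 2*y² (t(y) = y*(2*y) = 2*y²)
-38 + t(2)*d(-5) = -38 + (2*2²)*(3*(-5)²) = -38 + (2*4)*(3*25) = -38 + 8*75 = -38 + 600 = 562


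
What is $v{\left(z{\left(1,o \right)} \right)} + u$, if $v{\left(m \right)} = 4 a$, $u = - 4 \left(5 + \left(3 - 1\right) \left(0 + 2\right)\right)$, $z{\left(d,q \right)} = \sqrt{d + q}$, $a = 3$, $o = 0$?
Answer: $-24$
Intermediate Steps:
$u = -36$ ($u = - 4 \left(5 + 2 \cdot 2\right) = - 4 \left(5 + 4\right) = \left(-4\right) 9 = -36$)
$v{\left(m \right)} = 12$ ($v{\left(m \right)} = 4 \cdot 3 = 12$)
$v{\left(z{\left(1,o \right)} \right)} + u = 12 - 36 = -24$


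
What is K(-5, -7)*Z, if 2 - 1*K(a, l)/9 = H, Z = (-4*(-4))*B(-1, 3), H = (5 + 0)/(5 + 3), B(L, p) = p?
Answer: 594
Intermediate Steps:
H = 5/8 ≈ 0.62500
Z = 48 (Z = -4*(-4)*3 = 16*3 = 48)
K(a, l) = 99/8 (K(a, l) = 18 - 9*5/8 = 18 - 45/8 = 99/8)
K(-5, -7)*Z = (99/8)*48 = 594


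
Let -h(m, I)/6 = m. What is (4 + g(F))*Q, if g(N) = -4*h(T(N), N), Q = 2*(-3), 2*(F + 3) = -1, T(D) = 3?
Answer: -456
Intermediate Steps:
F = -7/2 (F = -3 + (½)*(-1) = -3 - ½ = -7/2 ≈ -3.5000)
h(m, I) = -6*m
Q = -6
g(N) = 72 (g(N) = -(-24)*3 = -4*(-18) = 72)
(4 + g(F))*Q = (4 + 72)*(-6) = 76*(-6) = -456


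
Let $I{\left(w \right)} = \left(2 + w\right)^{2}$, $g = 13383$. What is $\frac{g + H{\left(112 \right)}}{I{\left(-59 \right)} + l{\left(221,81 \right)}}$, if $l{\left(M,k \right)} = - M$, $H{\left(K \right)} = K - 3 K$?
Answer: $\frac{13159}{3028} \approx 4.3458$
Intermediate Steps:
$H{\left(K \right)} = - 2 K$
$\frac{g + H{\left(112 \right)}}{I{\left(-59 \right)} + l{\left(221,81 \right)}} = \frac{13383 - 224}{\left(2 - 59\right)^{2} - 221} = \frac{13383 - 224}{\left(-57\right)^{2} - 221} = \frac{13159}{3249 - 221} = \frac{13159}{3028}$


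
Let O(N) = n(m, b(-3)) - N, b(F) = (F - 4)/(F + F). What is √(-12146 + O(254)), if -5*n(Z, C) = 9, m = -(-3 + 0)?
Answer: I*√310045/5 ≈ 111.36*I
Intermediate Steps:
b(F) = (-4 + F)/(2*F) (b(F) = (-4 + F)/((2*F)) = (-4 + F)*(1/(2*F)) = (-4 + F)/(2*F))
m = 3 (m = -1*(-3) = 3)
n(Z, C) = -9/5 (n(Z, C) = -⅕*9 = -9/5)
O(N) = -9/5 - N
√(-12146 + O(254)) = √(-12146 + (-9/5 - 1*254)) = √(-12146 + (-9/5 - 254)) = √(-12146 - 1279/5) = √(-62009/5) = I*√310045/5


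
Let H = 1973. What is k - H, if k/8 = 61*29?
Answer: 12179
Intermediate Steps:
k = 14152 (k = 8*(61*29) = 8*1769 = 14152)
k - H = 14152 - 1*1973 = 14152 - 1973 = 12179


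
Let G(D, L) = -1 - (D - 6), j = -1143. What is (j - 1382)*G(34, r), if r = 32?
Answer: 73225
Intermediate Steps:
G(D, L) = 5 - D (G(D, L) = -1 - (-6 + D) = -1 + (6 - D) = 5 - D)
(j - 1382)*G(34, r) = (-1143 - 1382)*(5 - 1*34) = -2525*(5 - 34) = -2525*(-29) = 73225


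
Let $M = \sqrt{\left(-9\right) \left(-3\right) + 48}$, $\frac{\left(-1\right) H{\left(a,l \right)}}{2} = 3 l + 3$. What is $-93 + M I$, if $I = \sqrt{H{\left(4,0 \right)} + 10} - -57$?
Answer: $-93 + 295 \sqrt{3} \approx 417.96$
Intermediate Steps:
$H{\left(a,l \right)} = -6 - 6 l$ ($H{\left(a,l \right)} = - 2 \left(3 l + 3\right) = - 2 \left(3 + 3 l\right) = -6 - 6 l$)
$M = 5 \sqrt{3}$ ($M = \sqrt{27 + 48} = \sqrt{75} = 5 \sqrt{3} \approx 8.6602$)
$I = 59$ ($I = \sqrt{\left(-6 - 0\right) + 10} - -57 = \sqrt{\left(-6 + 0\right) + 10} + 57 = \sqrt{-6 + 10} + 57 = \sqrt{4} + 57 = 2 + 57 = 59$)
$-93 + M I = -93 + 5 \sqrt{3} \cdot 59 = -93 + 295 \sqrt{3}$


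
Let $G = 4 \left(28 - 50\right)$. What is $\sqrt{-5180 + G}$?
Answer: $2 i \sqrt{1317} \approx 72.581 i$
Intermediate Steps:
$G = -88$ ($G = 4 \left(-22\right) = -88$)
$\sqrt{-5180 + G} = \sqrt{-5180 - 88} = \sqrt{-5268} = 2 i \sqrt{1317}$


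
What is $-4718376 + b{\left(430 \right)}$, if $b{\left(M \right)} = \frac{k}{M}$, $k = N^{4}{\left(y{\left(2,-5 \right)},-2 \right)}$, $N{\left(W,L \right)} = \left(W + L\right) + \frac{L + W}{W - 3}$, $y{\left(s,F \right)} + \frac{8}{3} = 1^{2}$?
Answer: $- \frac{6313325027690399}{1338029280} \approx -4.7184 \cdot 10^{6}$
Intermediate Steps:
$y{\left(s,F \right)} = - \frac{5}{3}$ ($y{\left(s,F \right)} = - \frac{8}{3} + 1^{2} = - \frac{8}{3} + 1 = - \frac{5}{3}$)
$N{\left(W,L \right)} = L + W + \frac{L + W}{-3 + W}$ ($N{\left(W,L \right)} = \left(L + W\right) + \frac{L + W}{-3 + W} = L + W + \frac{L + W}{-3 + W}$)
$k = \frac{214358881}{3111696}$ ($k = \left(\frac{\left(- \frac{5}{3}\right)^{2} - -4 - - \frac{10}{3} - - \frac{10}{3}}{-3 - \frac{5}{3}}\right)^{4} = \left(\frac{\frac{25}{9} + 4 + \frac{10}{3} + \frac{10}{3}}{- \frac{14}{3}}\right)^{4} = \left(\left(- \frac{3}{14}\right) \frac{121}{9}\right)^{4} = \left(- \frac{121}{42}\right)^{4} = \frac{214358881}{3111696} \approx 68.888$)
$b{\left(M \right)} = \frac{214358881}{3111696 M}$
$-4718376 + b{\left(430 \right)} = -4718376 + \frac{214358881}{3111696 \cdot 430} = -4718376 + \frac{214358881}{3111696} \cdot \frac{1}{430} = -4718376 + \frac{214358881}{1338029280} = - \frac{6313325027690399}{1338029280}$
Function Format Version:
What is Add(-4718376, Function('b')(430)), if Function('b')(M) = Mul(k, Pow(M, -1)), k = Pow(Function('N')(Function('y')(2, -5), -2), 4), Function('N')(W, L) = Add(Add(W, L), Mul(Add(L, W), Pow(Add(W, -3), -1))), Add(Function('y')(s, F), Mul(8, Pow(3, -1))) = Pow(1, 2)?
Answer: Rational(-6313325027690399, 1338029280) ≈ -4.7184e+6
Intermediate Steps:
Function('y')(s, F) = Rational(-5, 3) (Function('y')(s, F) = Add(Rational(-8, 3), Pow(1, 2)) = Add(Rational(-8, 3), 1) = Rational(-5, 3))
Function('N')(W, L) = Add(L, W, Mul(Pow(Add(-3, W), -1), Add(L, W))) (Function('N')(W, L) = Add(Add(L, W), Mul(Add(L, W), Pow(Add(-3, W), -1))) = Add(Add(L, W), Mul(Pow(Add(-3, W), -1), Add(L, W))) = Add(L, W, Mul(Pow(Add(-3, W), -1), Add(L, W))))
k = Rational(214358881, 3111696) (k = Pow(Mul(Pow(Add(-3, Rational(-5, 3)), -1), Add(Pow(Rational(-5, 3), 2), Mul(-2, -2), Mul(-2, Rational(-5, 3)), Mul(-2, Rational(-5, 3)))), 4) = Pow(Mul(Pow(Rational(-14, 3), -1), Add(Rational(25, 9), 4, Rational(10, 3), Rational(10, 3))), 4) = Pow(Mul(Rational(-3, 14), Rational(121, 9)), 4) = Pow(Rational(-121, 42), 4) = Rational(214358881, 3111696) ≈ 68.888)
Function('b')(M) = Mul(Rational(214358881, 3111696), Pow(M, -1))
Add(-4718376, Function('b')(430)) = Add(-4718376, Mul(Rational(214358881, 3111696), Pow(430, -1))) = Add(-4718376, Mul(Rational(214358881, 3111696), Rational(1, 430))) = Add(-4718376, Rational(214358881, 1338029280)) = Rational(-6313325027690399, 1338029280)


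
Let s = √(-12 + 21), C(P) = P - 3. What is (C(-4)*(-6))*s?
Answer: 126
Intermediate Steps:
C(P) = -3 + P
s = 3 (s = √9 = 3)
(C(-4)*(-6))*s = ((-3 - 4)*(-6))*3 = -7*(-6)*3 = 42*3 = 126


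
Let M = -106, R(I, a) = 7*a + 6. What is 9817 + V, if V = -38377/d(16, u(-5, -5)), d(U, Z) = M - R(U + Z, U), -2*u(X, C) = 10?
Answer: 2237385/224 ≈ 9988.3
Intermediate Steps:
R(I, a) = 6 + 7*a
u(X, C) = -5 (u(X, C) = -½*10 = -5)
d(U, Z) = -112 - 7*U (d(U, Z) = -106 - (6 + 7*U) = -106 + (-6 - 7*U) = -112 - 7*U)
V = 38377/224 (V = -38377/(-112 - 7*16) = -38377/(-112 - 112) = -38377/(-224) = -38377*(-1/224) = 38377/224 ≈ 171.33)
9817 + V = 9817 + 38377/224 = 2237385/224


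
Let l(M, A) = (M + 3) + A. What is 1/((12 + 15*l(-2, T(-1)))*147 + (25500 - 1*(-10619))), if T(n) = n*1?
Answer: 1/37883 ≈ 2.6397e-5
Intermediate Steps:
T(n) = n
l(M, A) = 3 + A + M (l(M, A) = (3 + M) + A = 3 + A + M)
1/((12 + 15*l(-2, T(-1)))*147 + (25500 - 1*(-10619))) = 1/((12 + 15*(3 - 1 - 2))*147 + (25500 - 1*(-10619))) = 1/((12 + 15*0)*147 + (25500 + 10619)) = 1/((12 + 0)*147 + 36119) = 1/(12*147 + 36119) = 1/(1764 + 36119) = 1/37883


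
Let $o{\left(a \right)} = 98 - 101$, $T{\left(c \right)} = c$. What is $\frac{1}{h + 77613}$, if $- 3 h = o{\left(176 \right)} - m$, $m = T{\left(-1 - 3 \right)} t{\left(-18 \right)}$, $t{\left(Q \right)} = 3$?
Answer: $\frac{1}{77610} \approx 1.2885 \cdot 10^{-5}$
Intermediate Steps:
$o{\left(a \right)} = -3$ ($o{\left(a \right)} = 98 - 101 = -3$)
$m = -12$ ($m = \left(-1 - 3\right) 3 = \left(-4\right) 3 = -12$)
$h = -3$ ($h = - \frac{-3 - -12}{3} = - \frac{-3 + 12}{3} = \left(- \frac{1}{3}\right) 9 = -3$)
$\frac{1}{h + 77613} = \frac{1}{-3 + 77613} = \frac{1}{77610}$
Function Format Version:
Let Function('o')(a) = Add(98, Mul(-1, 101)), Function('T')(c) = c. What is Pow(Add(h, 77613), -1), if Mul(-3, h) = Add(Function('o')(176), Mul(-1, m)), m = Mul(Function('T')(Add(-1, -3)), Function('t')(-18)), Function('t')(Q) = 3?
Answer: Rational(1, 77610) ≈ 1.2885e-5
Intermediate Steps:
Function('o')(a) = -3 (Function('o')(a) = Add(98, -101) = -3)
m = -12 (m = Mul(Add(-1, -3), 3) = Mul(-4, 3) = -12)
h = -3 (h = Mul(Rational(-1, 3), Add(-3, Mul(-1, -12))) = Mul(Rational(-1, 3), Add(-3, 12)) = Mul(Rational(-1, 3), 9) = -3)
Pow(Add(h, 77613), -1) = Pow(Add(-3, 77613), -1) = Pow(77610, -1) = Rational(1, 77610)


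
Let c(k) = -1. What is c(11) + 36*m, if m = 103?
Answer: 3707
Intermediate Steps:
c(11) + 36*m = -1 + 36*103 = -1 + 3708 = 3707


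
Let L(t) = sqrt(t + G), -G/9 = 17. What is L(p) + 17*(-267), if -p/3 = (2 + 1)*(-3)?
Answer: -4539 + 3*I*sqrt(14) ≈ -4539.0 + 11.225*I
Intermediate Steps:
G = -153 (G = -9*17 = -153)
p = 27 (p = -3*(2 + 1)*(-3) = -9*(-3) = -3*(-9) = 27)
L(t) = sqrt(-153 + t) (L(t) = sqrt(t - 153) = sqrt(-153 + t))
L(p) + 17*(-267) = sqrt(-153 + 27) + 17*(-267) = sqrt(-126) - 4539 = 3*I*sqrt(14) - 4539 = -4539 + 3*I*sqrt(14)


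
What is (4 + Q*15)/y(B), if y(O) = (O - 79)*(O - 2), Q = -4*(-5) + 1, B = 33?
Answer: -319/1426 ≈ -0.22370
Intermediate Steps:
Q = 21 (Q = 20 + 1 = 21)
y(O) = (-79 + O)*(-2 + O)
(4 + Q*15)/y(B) = (4 + 21*15)/(158 + 33**2 - 81*33) = (4 + 315)/(158 + 1089 - 2673) = 319/(-1426) = 319*(-1/1426) = -319/1426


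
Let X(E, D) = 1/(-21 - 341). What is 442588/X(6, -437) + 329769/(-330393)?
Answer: -17644842678059/110131 ≈ -1.6022e+8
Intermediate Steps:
X(E, D) = -1/362 (X(E, D) = 1/(-362) = -1/362)
442588/X(6, -437) + 329769/(-330393) = 442588/(-1/362) + 329769/(-330393) = 442588*(-362) + 329769*(-1/330393) = -160216856 - 109923/110131 = -17644842678059/110131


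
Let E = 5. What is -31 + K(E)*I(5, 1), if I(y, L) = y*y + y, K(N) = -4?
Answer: -151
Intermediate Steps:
I(y, L) = y + y² (I(y, L) = y² + y = y + y²)
-31 + K(E)*I(5, 1) = -31 - 20*(1 + 5) = -31 - 20*6 = -31 - 4*30 = -31 - 120 = -151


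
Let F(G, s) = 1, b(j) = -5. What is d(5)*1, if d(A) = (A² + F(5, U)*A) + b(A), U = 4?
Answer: 25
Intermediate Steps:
d(A) = -5 + A + A² (d(A) = (A² + 1*A) - 5 = (A² + A) - 5 = (A + A²) - 5 = -5 + A + A²)
d(5)*1 = (-5 + 5 + 5²)*1 = (-5 + 5 + 25)*1 = 25*1 = 25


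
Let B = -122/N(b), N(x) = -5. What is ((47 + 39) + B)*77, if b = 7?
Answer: 42504/5 ≈ 8500.8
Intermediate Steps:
B = 122/5 (B = -122/(-5) = -122*(-⅕) = 122/5 ≈ 24.400)
((47 + 39) + B)*77 = ((47 + 39) + 122/5)*77 = (86 + 122/5)*77 = (552/5)*77 = 42504/5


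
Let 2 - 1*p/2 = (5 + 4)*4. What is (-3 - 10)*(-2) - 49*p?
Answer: 3358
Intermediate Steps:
p = -68 (p = 4 - 2*(5 + 4)*4 = 4 - 18*4 = 4 - 2*36 = 4 - 72 = -68)
(-3 - 10)*(-2) - 49*p = (-3 - 10)*(-2) - 49*(-68) = -13*(-2) - 1*(-3332) = 26 + 3332 = 3358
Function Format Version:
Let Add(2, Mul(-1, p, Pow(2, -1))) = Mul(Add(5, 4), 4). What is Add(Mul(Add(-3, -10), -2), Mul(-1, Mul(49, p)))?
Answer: 3358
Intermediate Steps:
p = -68 (p = Add(4, Mul(-2, Mul(Add(5, 4), 4))) = Add(4, Mul(-2, Mul(9, 4))) = Add(4, Mul(-2, 36)) = Add(4, -72) = -68)
Add(Mul(Add(-3, -10), -2), Mul(-1, Mul(49, p))) = Add(Mul(Add(-3, -10), -2), Mul(-1, Mul(49, -68))) = Add(Mul(-13, -2), Mul(-1, -3332)) = Add(26, 3332) = 3358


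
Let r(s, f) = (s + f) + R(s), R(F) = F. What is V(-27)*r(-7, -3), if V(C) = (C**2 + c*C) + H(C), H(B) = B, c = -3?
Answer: -13311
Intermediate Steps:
V(C) = C**2 - 2*C (V(C) = (C**2 - 3*C) + C = C**2 - 2*C)
r(s, f) = f + 2*s (r(s, f) = (s + f) + s = (f + s) + s = f + 2*s)
V(-27)*r(-7, -3) = (-27*(-2 - 27))*(-3 + 2*(-7)) = (-27*(-29))*(-3 - 14) = 783*(-17) = -13311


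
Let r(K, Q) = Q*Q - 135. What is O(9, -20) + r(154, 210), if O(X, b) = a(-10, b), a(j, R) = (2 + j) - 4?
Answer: 43953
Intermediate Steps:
r(K, Q) = -135 + Q**2 (r(K, Q) = Q**2 - 135 = -135 + Q**2)
a(j, R) = -2 + j
O(X, b) = -12 (O(X, b) = -2 - 10 = -12)
O(9, -20) + r(154, 210) = -12 + (-135 + 210**2) = -12 + (-135 + 44100) = -12 + 43965 = 43953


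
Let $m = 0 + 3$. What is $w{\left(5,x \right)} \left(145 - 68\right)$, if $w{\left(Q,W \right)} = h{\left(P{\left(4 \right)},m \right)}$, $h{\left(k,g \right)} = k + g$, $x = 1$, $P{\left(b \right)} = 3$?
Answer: $462$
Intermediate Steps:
$m = 3$
$h{\left(k,g \right)} = g + k$
$w{\left(Q,W \right)} = 6$ ($w{\left(Q,W \right)} = 3 + 3 = 6$)
$w{\left(5,x \right)} \left(145 - 68\right) = 6 \left(145 - 68\right) = 6 \cdot 77 = 462$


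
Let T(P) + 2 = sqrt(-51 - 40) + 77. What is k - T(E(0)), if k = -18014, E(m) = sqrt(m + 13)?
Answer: -18089 - I*sqrt(91) ≈ -18089.0 - 9.5394*I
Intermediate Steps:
E(m) = sqrt(13 + m)
T(P) = 75 + I*sqrt(91) (T(P) = -2 + (sqrt(-51 - 40) + 77) = -2 + (sqrt(-91) + 77) = -2 + (I*sqrt(91) + 77) = -2 + (77 + I*sqrt(91)) = 75 + I*sqrt(91))
k - T(E(0)) = -18014 - (75 + I*sqrt(91)) = -18014 + (-75 - I*sqrt(91)) = -18089 - I*sqrt(91)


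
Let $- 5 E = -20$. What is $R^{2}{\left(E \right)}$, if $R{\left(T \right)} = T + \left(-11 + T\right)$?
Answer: $9$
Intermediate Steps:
$E = 4$ ($E = \left(- \frac{1}{5}\right) \left(-20\right) = 4$)
$R{\left(T \right)} = -11 + 2 T$
$R^{2}{\left(E \right)} = \left(-11 + 2 \cdot 4\right)^{2} = \left(-11 + 8\right)^{2} = \left(-3\right)^{2} = 9$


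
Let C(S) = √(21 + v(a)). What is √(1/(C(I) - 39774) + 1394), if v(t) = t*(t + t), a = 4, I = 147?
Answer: √(55444955 - 1394*√53)/√(39774 - √53) ≈ 37.336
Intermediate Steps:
v(t) = 2*t² (v(t) = t*(2*t) = 2*t²)
C(S) = √53 (C(S) = √(21 + 2*4²) = √(21 + 2*16) = √(21 + 32) = √53)
√(1/(C(I) - 39774) + 1394) = √(1/(√53 - 39774) + 1394) = √(1/(-39774 + √53) + 1394) = √(1394 + 1/(-39774 + √53))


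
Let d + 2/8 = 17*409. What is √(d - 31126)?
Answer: I*√96693/2 ≈ 155.48*I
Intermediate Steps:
d = 27811/4 (d = -¼ + 17*409 = -¼ + 6953 = 27811/4 ≈ 6952.8)
√(d - 31126) = √(27811/4 - 31126) = √(-96693/4) = I*√96693/2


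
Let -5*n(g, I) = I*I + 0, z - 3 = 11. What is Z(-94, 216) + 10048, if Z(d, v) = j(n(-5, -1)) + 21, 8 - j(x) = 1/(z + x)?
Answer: 695308/69 ≈ 10077.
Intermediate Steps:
z = 14 (z = 3 + 11 = 14)
n(g, I) = -I**2/5 (n(g, I) = -(I*I + 0)/5 = -(I**2 + 0)/5 = -I**2/5)
j(x) = 8 - 1/(14 + x)
Z(d, v) = 1996/69 (Z(d, v) = (111 + 8*(-1/5*(-1)**2))/(14 - 1/5*(-1)**2) + 21 = (111 + 8*(-1/5*1))/(14 - 1/5*1) + 21 = (111 + 8*(-1/5))/(14 - 1/5) + 21 = (111 - 8/5)/(69/5) + 21 = (5/69)*(547/5) + 21 = 547/69 + 21 = 1996/69)
Z(-94, 216) + 10048 = 1996/69 + 10048 = 695308/69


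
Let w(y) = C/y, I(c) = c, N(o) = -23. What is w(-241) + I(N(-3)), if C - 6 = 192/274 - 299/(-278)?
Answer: -211406865/9178726 ≈ -23.032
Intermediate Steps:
C = 296167/38086 (C = 6 + (192/274 - 299/(-278)) = 6 + (192*(1/274) - 299*(-1/278)) = 6 + (96/137 + 299/278) = 6 + 67651/38086 = 296167/38086 ≈ 7.7763)
w(y) = 296167/(38086*y)
w(-241) + I(N(-3)) = (296167/38086)/(-241) - 23 = (296167/38086)*(-1/241) - 23 = -296167/9178726 - 23 = -211406865/9178726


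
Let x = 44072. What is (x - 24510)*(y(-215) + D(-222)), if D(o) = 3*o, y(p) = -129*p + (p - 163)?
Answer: 522129342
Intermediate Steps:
y(p) = -163 - 128*p (y(p) = -129*p + (-163 + p) = -163 - 128*p)
(x - 24510)*(y(-215) + D(-222)) = (44072 - 24510)*((-163 - 128*(-215)) + 3*(-222)) = 19562*((-163 + 27520) - 666) = 19562*(27357 - 666) = 19562*26691 = 522129342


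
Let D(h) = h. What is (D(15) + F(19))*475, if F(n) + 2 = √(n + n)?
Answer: 6175 + 475*√38 ≈ 9103.1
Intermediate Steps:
F(n) = -2 + √2*√n (F(n) = -2 + √(n + n) = -2 + √(2*n) = -2 + √2*√n)
(D(15) + F(19))*475 = (15 + (-2 + √2*√19))*475 = (15 + (-2 + √38))*475 = (13 + √38)*475 = 6175 + 475*√38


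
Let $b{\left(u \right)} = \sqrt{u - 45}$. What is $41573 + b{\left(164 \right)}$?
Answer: $41573 + \sqrt{119} \approx 41584.0$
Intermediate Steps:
$b{\left(u \right)} = \sqrt{-45 + u}$
$41573 + b{\left(164 \right)} = 41573 + \sqrt{-45 + 164} = 41573 + \sqrt{119}$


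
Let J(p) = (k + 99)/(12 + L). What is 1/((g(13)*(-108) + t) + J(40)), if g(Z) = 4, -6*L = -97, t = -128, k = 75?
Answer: -169/93596 ≈ -0.0018056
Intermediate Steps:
L = 97/6 (L = -⅙*(-97) = 97/6 ≈ 16.167)
J(p) = 1044/169 (J(p) = (75 + 99)/(12 + 97/6) = 174/(169/6) = 174*(6/169) = 1044/169)
1/((g(13)*(-108) + t) + J(40)) = 1/((4*(-108) - 128) + 1044/169) = 1/((-432 - 128) + 1044/169) = 1/(-560 + 1044/169) = 1/(-93596/169) = -169/93596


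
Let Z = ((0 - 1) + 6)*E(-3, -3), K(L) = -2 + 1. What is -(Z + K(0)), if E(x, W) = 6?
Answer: -29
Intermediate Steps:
K(L) = -1
Z = 30 (Z = ((0 - 1) + 6)*6 = (-1 + 6)*6 = 5*6 = 30)
-(Z + K(0)) = -(30 - 1) = -1*29 = -29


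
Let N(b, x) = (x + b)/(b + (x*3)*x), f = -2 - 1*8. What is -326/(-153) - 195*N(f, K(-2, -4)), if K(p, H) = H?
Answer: 215039/2907 ≈ 73.973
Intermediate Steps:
f = -10 (f = -2 - 8 = -10)
N(b, x) = (b + x)/(b + 3*x²) (N(b, x) = (b + x)/(b + (3*x)*x) = (b + x)/(b + 3*x²))
-326/(-153) - 195*N(f, K(-2, -4)) = -326/(-153) - 195*(-10 - 4)/(-10 + 3*(-4)²) = -326*(-1/153) - 195*(-14)/(-10 + 3*16) = 326/153 - 195*(-14)/(-10 + 48) = 326/153 - 195*(-14)/38 = 326/153 - 195*(-7/19) = 326/153 + 1365/19 = 215039/2907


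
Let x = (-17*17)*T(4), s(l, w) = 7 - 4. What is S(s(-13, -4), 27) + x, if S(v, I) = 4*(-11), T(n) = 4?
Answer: -1200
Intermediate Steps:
s(l, w) = 3
x = -1156 (x = -17*17*4 = -289*4 = -1156)
S(v, I) = -44
S(s(-13, -4), 27) + x = -44 - 1156 = -1200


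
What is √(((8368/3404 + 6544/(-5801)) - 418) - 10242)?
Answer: 4*I*√16234834903634857/4936651 ≈ 103.24*I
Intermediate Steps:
√(((8368/3404 + 6544/(-5801)) - 418) - 10242) = √(((8368*(1/3404) + 6544*(-1/5801)) - 418) - 10242) = √(((2092/851 - 6544/5801) - 418) - 10242) = √((6566748/4936651 - 418) - 10242) = √(-2056953370/4936651 - 10242) = √(-52618132912/4936651) = 4*I*√16234834903634857/4936651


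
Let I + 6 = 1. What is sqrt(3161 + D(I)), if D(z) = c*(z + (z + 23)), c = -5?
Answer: 6*sqrt(86) ≈ 55.642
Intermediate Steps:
I = -5 (I = -6 + 1 = -5)
D(z) = -115 - 10*z (D(z) = -5*(z + (z + 23)) = -5*(z + (23 + z)) = -5*(23 + 2*z) = -115 - 10*z)
sqrt(3161 + D(I)) = sqrt(3161 + (-115 - 10*(-5))) = sqrt(3161 + (-115 + 50)) = sqrt(3161 - 65) = sqrt(3096) = 6*sqrt(86)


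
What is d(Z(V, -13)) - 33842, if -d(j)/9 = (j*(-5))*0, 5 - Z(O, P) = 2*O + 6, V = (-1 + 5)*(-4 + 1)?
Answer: -33842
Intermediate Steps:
V = -12 (V = 4*(-3) = -12)
Z(O, P) = -1 - 2*O (Z(O, P) = 5 - (2*O + 6) = 5 - (6 + 2*O) = 5 + (-6 - 2*O) = -1 - 2*O)
d(j) = 0 (d(j) = -9*j*(-5)*0 = -9*(-5*j)*0 = -9*0 = 0)
d(Z(V, -13)) - 33842 = 0 - 33842 = -33842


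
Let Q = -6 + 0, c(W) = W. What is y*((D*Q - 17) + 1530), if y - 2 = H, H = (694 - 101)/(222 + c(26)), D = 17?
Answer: 1536579/248 ≈ 6195.9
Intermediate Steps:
Q = -6
H = 593/248 (H = (694 - 101)/(222 + 26) = 593/248 ≈ 2.3911)
y = 1089/248 (y = 2 + 593/248 = 1089/248 ≈ 4.3911)
y*((D*Q - 17) + 1530) = 1089*((17*(-6) - 17) + 1530)/248 = 1089*((-102 - 17) + 1530)/248 = 1089*(-119 + 1530)/248 = (1089/248)*1411 = 1536579/248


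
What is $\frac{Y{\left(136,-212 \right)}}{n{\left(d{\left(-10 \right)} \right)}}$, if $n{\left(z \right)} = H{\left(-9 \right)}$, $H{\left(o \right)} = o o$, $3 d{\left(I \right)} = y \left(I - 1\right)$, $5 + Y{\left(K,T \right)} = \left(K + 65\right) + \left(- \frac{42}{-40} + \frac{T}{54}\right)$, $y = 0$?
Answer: $\frac{104287}{43740} \approx 2.3842$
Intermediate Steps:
$Y{\left(K,T \right)} = \frac{1221}{20} + K + \frac{T}{54}$ ($Y{\left(K,T \right)} = -5 + \left(\left(K + 65\right) + \left(- \frac{42}{-40} + \frac{T}{54}\right)\right) = -5 + \left(\left(65 + K\right) + \left(\left(-42\right) \left(- \frac{1}{40}\right) + T \frac{1}{54}\right)\right) = -5 + \left(\left(65 + K\right) + \left(\frac{21}{20} + \frac{T}{54}\right)\right) = -5 + \left(\frac{1321}{20} + K + \frac{T}{54}\right) = \frac{1221}{20} + K + \frac{T}{54}$)
$d{\left(I \right)} = 0$ ($d{\left(I \right)} = \frac{0 \left(I - 1\right)}{3} = \frac{0 \left(-1 + I\right)}{3} = \frac{1}{3} \cdot 0 = 0$)
$H{\left(o \right)} = o^{2}$
$n{\left(z \right)} = 81$ ($n{\left(z \right)} = \left(-9\right)^{2} = 81$)
$\frac{Y{\left(136,-212 \right)}}{n{\left(d{\left(-10 \right)} \right)}} = \frac{\frac{1221}{20} + 136 + \frac{1}{54} \left(-212\right)}{81} = \left(\frac{1221}{20} + 136 - \frac{106}{27}\right) \frac{1}{81} = \frac{104287}{540} \cdot \frac{1}{81} = \frac{104287}{43740}$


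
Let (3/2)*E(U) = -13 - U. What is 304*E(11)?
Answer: -4864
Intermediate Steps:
E(U) = -26/3 - 2*U/3 (E(U) = 2*(-13 - U)/3 = -26/3 - 2*U/3)
304*E(11) = 304*(-26/3 - 2/3*11) = 304*(-26/3 - 22/3) = 304*(-16) = -4864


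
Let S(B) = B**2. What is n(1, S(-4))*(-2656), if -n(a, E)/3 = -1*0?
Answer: 0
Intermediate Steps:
n(a, E) = 0 (n(a, E) = -(-3)*0 = -3*0 = 0)
n(1, S(-4))*(-2656) = 0*(-2656) = 0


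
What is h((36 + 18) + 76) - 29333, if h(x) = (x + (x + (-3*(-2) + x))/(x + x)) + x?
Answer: -3779357/130 ≈ -29072.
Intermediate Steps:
h(x) = 2*x + (6 + 2*x)/(2*x) (h(x) = (x + (x + (6 + x))/((2*x))) + x = (x + (6 + 2*x)*(1/(2*x))) + x = (x + (6 + 2*x)/(2*x)) + x = 2*x + (6 + 2*x)/(2*x))
h((36 + 18) + 76) - 29333 = (1 + 2*((36 + 18) + 76) + 3/((36 + 18) + 76)) - 29333 = (1 + 2*(54 + 76) + 3/(54 + 76)) - 29333 = (1 + 2*130 + 3/130) - 29333 = (1 + 260 + 3*(1/130)) - 29333 = (1 + 260 + 3/130) - 29333 = 33933/130 - 29333 = -3779357/130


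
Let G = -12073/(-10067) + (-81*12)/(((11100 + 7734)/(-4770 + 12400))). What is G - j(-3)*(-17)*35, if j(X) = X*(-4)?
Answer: 213220715947/31600313 ≈ 6747.4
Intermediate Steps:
j(X) = -4*X
G = -12405518873/31600313 (G = -12073*(-1/10067) - 972/(18834/7630) = 12073/10067 - 972/(18834*(1/7630)) = 12073/10067 - 972/9417/3815 = 12073/10067 - 972*3815/9417 = 12073/10067 - 1236060/3139 = -12405518873/31600313 ≈ -392.58)
G - j(-3)*(-17)*35 = -12405518873/31600313 - -4*(-3)*(-17)*35 = -12405518873/31600313 - 12*(-17)*35 = -12405518873/31600313 - (-204)*35 = -12405518873/31600313 - 1*(-7140) = -12405518873/31600313 + 7140 = 213220715947/31600313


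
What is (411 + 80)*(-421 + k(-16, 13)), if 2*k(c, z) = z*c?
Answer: -257775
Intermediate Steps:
k(c, z) = c*z/2 (k(c, z) = (z*c)/2 = (c*z)/2 = c*z/2)
(411 + 80)*(-421 + k(-16, 13)) = (411 + 80)*(-421 + (1/2)*(-16)*13) = 491*(-421 - 104) = 491*(-525) = -257775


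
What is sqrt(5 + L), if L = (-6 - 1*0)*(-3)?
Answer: sqrt(23) ≈ 4.7958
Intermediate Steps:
L = 18 (L = (-6 + 0)*(-3) = -6*(-3) = 18)
sqrt(5 + L) = sqrt(5 + 18) = sqrt(23)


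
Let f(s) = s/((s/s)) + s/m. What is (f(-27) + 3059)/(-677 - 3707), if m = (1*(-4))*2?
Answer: -24283/35072 ≈ -0.69238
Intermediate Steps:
m = -8 (m = -4*2 = -8)
f(s) = 7*s/8 (f(s) = s/((s/s)) + s/(-8) = s/1 + s*(-⅛) = s*1 - s/8 = s - s/8 = 7*s/8)
(f(-27) + 3059)/(-677 - 3707) = ((7/8)*(-27) + 3059)/(-677 - 3707) = (-189/8 + 3059)/(-4384) = (24283/8)*(-1/4384) = -24283/35072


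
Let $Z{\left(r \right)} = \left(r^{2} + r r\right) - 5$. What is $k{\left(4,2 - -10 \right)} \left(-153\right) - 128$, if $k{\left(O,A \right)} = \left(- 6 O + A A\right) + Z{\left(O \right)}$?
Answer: $-22619$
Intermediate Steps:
$Z{\left(r \right)} = -5 + 2 r^{2}$ ($Z{\left(r \right)} = \left(r^{2} + r^{2}\right) - 5 = 2 r^{2} - 5 = -5 + 2 r^{2}$)
$k{\left(O,A \right)} = -5 + A^{2} - 6 O + 2 O^{2}$ ($k{\left(O,A \right)} = \left(- 6 O + A A\right) + \left(-5 + 2 O^{2}\right) = \left(- 6 O + A^{2}\right) + \left(-5 + 2 O^{2}\right) = \left(A^{2} - 6 O\right) + \left(-5 + 2 O^{2}\right) = -5 + A^{2} - 6 O + 2 O^{2}$)
$k{\left(4,2 - -10 \right)} \left(-153\right) - 128 = \left(-5 + \left(2 - -10\right)^{2} - 24 + 2 \cdot 4^{2}\right) \left(-153\right) - 128 = \left(-5 + \left(2 + 10\right)^{2} - 24 + 2 \cdot 16\right) \left(-153\right) - 128 = \left(-5 + 12^{2} - 24 + 32\right) \left(-153\right) - 128 = \left(-5 + 144 - 24 + 32\right) \left(-153\right) - 128 = 147 \left(-153\right) - 128 = -22491 - 128 = -22619$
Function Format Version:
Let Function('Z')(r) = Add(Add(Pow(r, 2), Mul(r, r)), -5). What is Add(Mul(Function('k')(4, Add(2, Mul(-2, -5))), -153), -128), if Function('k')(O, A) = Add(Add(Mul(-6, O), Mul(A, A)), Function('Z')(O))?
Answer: -22619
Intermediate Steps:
Function('Z')(r) = Add(-5, Mul(2, Pow(r, 2))) (Function('Z')(r) = Add(Add(Pow(r, 2), Pow(r, 2)), -5) = Add(Mul(2, Pow(r, 2)), -5) = Add(-5, Mul(2, Pow(r, 2))))
Function('k')(O, A) = Add(-5, Pow(A, 2), Mul(-6, O), Mul(2, Pow(O, 2))) (Function('k')(O, A) = Add(Add(Mul(-6, O), Mul(A, A)), Add(-5, Mul(2, Pow(O, 2)))) = Add(Add(Mul(-6, O), Pow(A, 2)), Add(-5, Mul(2, Pow(O, 2)))) = Add(Add(Pow(A, 2), Mul(-6, O)), Add(-5, Mul(2, Pow(O, 2)))) = Add(-5, Pow(A, 2), Mul(-6, O), Mul(2, Pow(O, 2))))
Add(Mul(Function('k')(4, Add(2, Mul(-2, -5))), -153), -128) = Add(Mul(Add(-5, Pow(Add(2, Mul(-2, -5)), 2), Mul(-6, 4), Mul(2, Pow(4, 2))), -153), -128) = Add(Mul(Add(-5, Pow(Add(2, 10), 2), -24, Mul(2, 16)), -153), -128) = Add(Mul(Add(-5, Pow(12, 2), -24, 32), -153), -128) = Add(Mul(Add(-5, 144, -24, 32), -153), -128) = Add(Mul(147, -153), -128) = Add(-22491, -128) = -22619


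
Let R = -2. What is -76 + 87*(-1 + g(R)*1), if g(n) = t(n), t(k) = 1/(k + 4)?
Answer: -239/2 ≈ -119.50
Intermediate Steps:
t(k) = 1/(4 + k)
g(n) = 1/(4 + n)
-76 + 87*(-1 + g(R)*1) = -76 + 87*(-1 + 1/(4 - 2)) = -76 + 87*(-1 + 1/2) = -76 + 87*(-1/2) = -76 - 87/2 = -239/2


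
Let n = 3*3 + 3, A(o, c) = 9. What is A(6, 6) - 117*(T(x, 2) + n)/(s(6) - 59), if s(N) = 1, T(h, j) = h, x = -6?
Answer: 612/29 ≈ 21.103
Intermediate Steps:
n = 12 (n = 9 + 3 = 12)
A(6, 6) - 117*(T(x, 2) + n)/(s(6) - 59) = 9 - 117*(-6 + 12)/(1 - 59) = 9 - 702/(-58) = 9 - 702*(-1)/58 = 9 - 117*(-3/29) = 9 + 351/29 = 612/29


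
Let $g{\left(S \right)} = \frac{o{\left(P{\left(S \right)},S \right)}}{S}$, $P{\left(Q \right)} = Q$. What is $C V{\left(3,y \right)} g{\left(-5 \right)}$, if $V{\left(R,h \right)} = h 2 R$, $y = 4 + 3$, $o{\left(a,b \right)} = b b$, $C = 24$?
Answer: $-5040$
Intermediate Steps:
$o{\left(a,b \right)} = b^{2}$
$g{\left(S \right)} = S$ ($g{\left(S \right)} = \frac{S^{2}}{S} = S$)
$y = 7$
$V{\left(R,h \right)} = 2 R h$ ($V{\left(R,h \right)} = 2 h R = 2 R h$)
$C V{\left(3,y \right)} g{\left(-5 \right)} = 24 \cdot 2 \cdot 3 \cdot 7 \left(-5\right) = 24 \cdot 42 \left(-5\right) = 1008 \left(-5\right) = -5040$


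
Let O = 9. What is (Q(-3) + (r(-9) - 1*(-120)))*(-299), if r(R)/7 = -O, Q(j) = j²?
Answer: -19734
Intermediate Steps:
r(R) = -63 (r(R) = 7*(-1*9) = 7*(-9) = -63)
(Q(-3) + (r(-9) - 1*(-120)))*(-299) = ((-3)² + (-63 - 1*(-120)))*(-299) = (9 + (-63 + 120))*(-299) = (9 + 57)*(-299) = 66*(-299) = -19734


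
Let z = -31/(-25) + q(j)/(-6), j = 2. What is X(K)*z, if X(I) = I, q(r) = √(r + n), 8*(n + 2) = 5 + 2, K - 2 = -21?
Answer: -589/25 + 19*√14/24 ≈ -20.598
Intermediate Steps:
K = -19 (K = 2 - 21 = -19)
n = -9/8 (n = -2 + (5 + 2)/8 = -2 + (⅛)*7 = -2 + 7/8 = -9/8 ≈ -1.1250)
q(r) = √(-9/8 + r) (q(r) = √(r - 9/8) = √(-9/8 + r))
z = 31/25 - √14/24 (z = -31/(-25) + (√(-18 + 16*2)/4)/(-6) = -31*(-1/25) + (√(-18 + 32)/4)*(-⅙) = 31/25 + (√14/4)*(-⅙) = 31/25 - √14/24 ≈ 1.0841)
X(K)*z = -19*(31/25 - √14/24) = -589/25 + 19*√14/24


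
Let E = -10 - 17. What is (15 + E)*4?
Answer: -48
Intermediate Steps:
E = -27
(15 + E)*4 = (15 - 27)*4 = -12*4 = -48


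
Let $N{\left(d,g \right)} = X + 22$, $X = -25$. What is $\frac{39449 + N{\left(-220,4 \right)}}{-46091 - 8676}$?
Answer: $- \frac{39446}{54767} \approx -0.72025$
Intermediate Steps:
$N{\left(d,g \right)} = -3$ ($N{\left(d,g \right)} = -25 + 22 = -3$)
$\frac{39449 + N{\left(-220,4 \right)}}{-46091 - 8676} = \frac{39449 - 3}{-46091 - 8676} = \frac{39446}{-54767} = 39446 \left(- \frac{1}{54767}\right) = - \frac{39446}{54767}$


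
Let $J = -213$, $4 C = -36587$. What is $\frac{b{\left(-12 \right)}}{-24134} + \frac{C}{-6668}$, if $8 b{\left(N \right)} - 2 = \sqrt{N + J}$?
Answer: $\frac{441491995}{321851024} - \frac{15 i}{193072} \approx 1.3717 - 7.7691 \cdot 10^{-5} i$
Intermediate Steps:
$C = - \frac{36587}{4}$ ($C = \frac{1}{4} \left(-36587\right) = - \frac{36587}{4} \approx -9146.8$)
$b{\left(N \right)} = \frac{1}{4} + \frac{\sqrt{-213 + N}}{8}$ ($b{\left(N \right)} = \frac{1}{4} + \frac{\sqrt{N - 213}}{8} = \frac{1}{4} + \frac{\sqrt{-213 + N}}{8}$)
$\frac{b{\left(-12 \right)}}{-24134} + \frac{C}{-6668} = \frac{\frac{1}{4} + \frac{\sqrt{-213 - 12}}{8}}{-24134} - \frac{36587}{4 \left(-6668\right)} = \left(\frac{1}{4} + \frac{\sqrt{-225}}{8}\right) \left(- \frac{1}{24134}\right) - - \frac{36587}{26672} = \left(\frac{1}{4} + \frac{15 i}{8}\right) \left(- \frac{1}{24134}\right) + \frac{36587}{26672} = \left(- \frac{1}{96536} - \frac{15 i}{193072}\right) + \frac{36587}{26672} = \frac{441491995}{321851024} - \frac{15 i}{193072}$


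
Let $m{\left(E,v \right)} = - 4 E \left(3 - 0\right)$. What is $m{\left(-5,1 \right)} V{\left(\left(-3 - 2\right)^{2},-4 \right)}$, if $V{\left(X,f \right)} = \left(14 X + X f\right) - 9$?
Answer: $14460$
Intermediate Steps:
$m{\left(E,v \right)} = - 12 E$ ($m{\left(E,v \right)} = - 4 E \left(3 + 0\right) = - 4 E 3 = - 12 E$)
$V{\left(X,f \right)} = -9 + 14 X + X f$
$m{\left(-5,1 \right)} V{\left(\left(-3 - 2\right)^{2},-4 \right)} = \left(-12\right) \left(-5\right) \left(-9 + 14 \left(-3 - 2\right)^{2} + \left(-3 - 2\right)^{2} \left(-4\right)\right) = 60 \left(-9 + 14 \left(-5\right)^{2} + \left(-5\right)^{2} \left(-4\right)\right) = 60 \left(-9 + 14 \cdot 25 + 25 \left(-4\right)\right) = 60 \left(-9 + 350 - 100\right) = 60 \cdot 241 = 14460$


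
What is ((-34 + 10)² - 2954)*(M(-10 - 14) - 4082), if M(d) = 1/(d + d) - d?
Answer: 231599365/24 ≈ 9.6500e+6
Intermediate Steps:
M(d) = 1/(2*d) - d
((-34 + 10)² - 2954)*(M(-10 - 14) - 4082) = ((-34 + 10)² - 2954)*((1/(2*(-10 - 14)) - (-10 - 14)) - 4082) = ((-24)² - 2954)*(((½)/(-24) - 1*(-24)) - 4082) = (576 - 2954)*(((½)*(-1/24) + 24) - 4082) = -2378*((-1/48 + 24) - 4082) = -2378*(1151/48 - 4082) = -2378*(-194785/48) = 231599365/24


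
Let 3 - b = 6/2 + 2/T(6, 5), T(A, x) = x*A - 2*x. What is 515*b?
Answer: -103/2 ≈ -51.500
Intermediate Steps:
T(A, x) = -2*x + A*x (T(A, x) = A*x - 2*x = -2*x + A*x)
b = -⅒ (b = 3 - (6/2 + 2/((5*(-2 + 6)))) = 3 - (6*(½) + 2/((5*4))) = 3 - (3 + 2/20) = 3 - (3 + 2*(1/20)) = 3 - (3 + ⅒) = 3 - 1*31/10 = 3 - 31/10 = -⅒ ≈ -0.10000)
515*b = 515*(-⅒) = -103/2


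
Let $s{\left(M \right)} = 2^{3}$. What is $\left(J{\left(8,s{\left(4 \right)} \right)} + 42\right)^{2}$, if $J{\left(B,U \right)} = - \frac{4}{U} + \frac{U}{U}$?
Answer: $\frac{7225}{4} \approx 1806.3$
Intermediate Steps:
$s{\left(M \right)} = 8$
$J{\left(B,U \right)} = 1 - \frac{4}{U}$ ($J{\left(B,U \right)} = - \frac{4}{U} + 1 = 1 - \frac{4}{U}$)
$\left(J{\left(8,s{\left(4 \right)} \right)} + 42\right)^{2} = \left(\frac{-4 + 8}{8} + 42\right)^{2} = \left(\frac{1}{8} \cdot 4 + 42\right)^{2} = \left(\frac{1}{2} + 42\right)^{2} = \left(\frac{85}{2}\right)^{2} = \frac{7225}{4}$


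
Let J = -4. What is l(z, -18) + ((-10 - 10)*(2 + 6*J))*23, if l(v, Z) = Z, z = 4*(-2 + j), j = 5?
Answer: 10102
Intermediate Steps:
z = 12 (z = 4*(-2 + 5) = 4*3 = 12)
l(z, -18) + ((-10 - 10)*(2 + 6*J))*23 = -18 + ((-10 - 10)*(2 + 6*(-4)))*23 = -18 - 20*(2 - 24)*23 = -18 - 20*(-22)*23 = -18 + 440*23 = -18 + 10120 = 10102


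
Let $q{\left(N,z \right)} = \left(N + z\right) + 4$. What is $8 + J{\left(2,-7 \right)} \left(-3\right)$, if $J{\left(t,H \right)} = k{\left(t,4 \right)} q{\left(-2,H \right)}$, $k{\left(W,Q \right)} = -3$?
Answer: $-37$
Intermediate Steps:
$q{\left(N,z \right)} = 4 + N + z$
$J{\left(t,H \right)} = -6 - 3 H$ ($J{\left(t,H \right)} = - 3 \left(4 - 2 + H\right) = - 3 \left(2 + H\right) = -6 - 3 H$)
$8 + J{\left(2,-7 \right)} \left(-3\right) = 8 + \left(-6 - -21\right) \left(-3\right) = 8 + \left(-6 + 21\right) \left(-3\right) = 8 + 15 \left(-3\right) = 8 - 45 = -37$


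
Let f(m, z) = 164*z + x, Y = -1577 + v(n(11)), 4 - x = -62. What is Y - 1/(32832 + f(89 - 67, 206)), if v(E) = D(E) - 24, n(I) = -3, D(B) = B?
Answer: -106957929/66682 ≈ -1604.0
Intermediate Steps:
v(E) = -24 + E (v(E) = E - 24 = -24 + E)
x = 66 (x = 4 - 1*(-62) = 4 + 62 = 66)
Y = -1604 (Y = -1577 + (-24 - 3) = -1577 - 27 = -1604)
f(m, z) = 66 + 164*z (f(m, z) = 164*z + 66 = 66 + 164*z)
Y - 1/(32832 + f(89 - 67, 206)) = -1604 - 1/(32832 + (66 + 164*206)) = -1604 - 1/(32832 + (66 + 33784)) = -1604 - 1/(32832 + 33850) = -1604 - 1/66682 = -106957929/66682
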